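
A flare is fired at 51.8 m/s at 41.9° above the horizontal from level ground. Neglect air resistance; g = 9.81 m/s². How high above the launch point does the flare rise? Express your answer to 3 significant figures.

61.0 m

Vertical component of launch velocity: v_y = 51.8 sin 41.9° = 34.59 m/s.
At the highest point the vertical velocity is zero, so v_y² = 2 g h_max.
h_max = (34.59)² / (2 × 9.81) = 1196 / 19.62 = 61.0 m.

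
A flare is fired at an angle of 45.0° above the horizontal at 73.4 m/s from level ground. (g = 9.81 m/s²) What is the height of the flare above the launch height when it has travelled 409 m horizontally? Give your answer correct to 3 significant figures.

v_x = 73.4 cos 45.0° = 51.90 m/s, v_y0 = 73.4 sin 45.0° = 51.90 m/s.
Time to reach x = 409 m: t = x / v_x = 409 / 51.90 = 7.881 s.
y = v_y0 t − ½ g t² = 51.90×7.881 − 4.905×7.881² = 104 m.

104 m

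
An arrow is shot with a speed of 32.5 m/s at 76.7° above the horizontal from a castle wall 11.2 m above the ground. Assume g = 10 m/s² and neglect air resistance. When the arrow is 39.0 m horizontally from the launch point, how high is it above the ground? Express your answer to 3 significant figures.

v_x = 32.5 cos 76.7° = 7.477 m/s, v_y0 = 32.5 sin 76.7° = 31.63 m/s.
Time to reach x = 39.0 m: t = x / v_x = 39.0 / 7.477 = 5.216 s.
y = 11.2 + v_y0 t − ½ g t² = 11.2 + 31.63×5.216 − 5.000×5.216² = 40.1 m.

40.1 m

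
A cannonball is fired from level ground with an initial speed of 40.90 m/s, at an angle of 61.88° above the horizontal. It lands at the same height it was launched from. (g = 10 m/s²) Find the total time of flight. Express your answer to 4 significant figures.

7.214 s

Vertical component: v_y = 40.90 sin 61.88° = 36.072 m/s.
For a projectile landing at launch height, time of flight is t = 2 v_y / g = 2 × 36.072 / 10 = 7.214 s.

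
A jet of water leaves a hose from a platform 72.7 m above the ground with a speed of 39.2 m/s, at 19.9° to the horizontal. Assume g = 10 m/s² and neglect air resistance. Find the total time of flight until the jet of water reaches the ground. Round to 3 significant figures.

Vertical component: v_y = 39.2 sin 19.9° = 13.34 m/s.
Taking up as positive with launch at y = 72.7 m, landing at y = 0: 0 = 72.7 + 13.34 t − ½(10) t².
Solving 5.000 t² − 13.34 t − 72.7 = 0 gives t = [13.34 + √(13.34² + 4·5.000·72.7)] / 10.00 = 5.37 s.

5.37 s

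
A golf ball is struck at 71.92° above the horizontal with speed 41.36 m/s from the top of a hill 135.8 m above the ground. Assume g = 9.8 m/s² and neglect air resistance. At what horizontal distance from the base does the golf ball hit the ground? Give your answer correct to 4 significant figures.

136.5 m

Components: v_x = 41.36 cos 71.92° = 12.836 m/s, v_y = 41.36 sin 71.92° = 39.318 m/s.
Vertical: 0 = 135.8 + 39.318 t − ½(9.8) t² ⇒ 4.900 t² − 39.318 t − 135.8 = 0.
t = [39.318 + √(1545.9 + 2661.7)] / 9.800 = 10.631 s.
Horizontal: R = v_x · t = 12.836 × 10.631 = 136.5 m.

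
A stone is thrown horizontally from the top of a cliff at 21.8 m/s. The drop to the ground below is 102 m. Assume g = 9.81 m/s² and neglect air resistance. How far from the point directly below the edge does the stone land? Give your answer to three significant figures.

Initial vertical velocity is zero, so the fall time comes from h = ½ g t²: t = √(2 × 102 / 9.81) = 4.560 s.
Horizontal motion is uniform at 21.8 m/s, so x = 21.8 × 4.560 = 99.4 m.

99.4 m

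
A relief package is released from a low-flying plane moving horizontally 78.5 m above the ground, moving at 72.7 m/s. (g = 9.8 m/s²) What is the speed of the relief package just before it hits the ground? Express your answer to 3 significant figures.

Fall time: t = √(2 × 78.5 / 9.8) = 4.003 s.
At impact: v_x = 72.7 m/s (unchanged), v_y = g t = 9.8 × 4.003 = 39.23 m/s.
Speed = √(v_x² + v_y²) = √(5285 + 1539) = 82.6 m/s.

82.6 m/s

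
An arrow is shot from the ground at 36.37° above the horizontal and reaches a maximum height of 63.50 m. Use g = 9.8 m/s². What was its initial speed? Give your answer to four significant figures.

59.49 m/s

At maximum height v_y = 0, so (v₀ sin θ)² = 2 g H.
v₀ sin 36.37° = √(2 × 9.8 × 63.50) = 35.279 m/s.
v₀ = 35.279 / sin 36.37° = 35.279 / 0.5930 = 59.49 m/s.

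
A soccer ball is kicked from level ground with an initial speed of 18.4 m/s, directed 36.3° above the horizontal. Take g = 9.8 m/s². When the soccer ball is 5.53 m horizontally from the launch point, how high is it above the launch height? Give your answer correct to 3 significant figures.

v_x = 18.4 cos 36.3° = 14.83 m/s, v_y0 = 18.4 sin 36.3° = 10.89 m/s.
Time to reach x = 5.53 m: t = x / v_x = 5.53 / 14.83 = 0.3729 s.
y = v_y0 t − ½ g t² = 10.89×0.3729 − 4.900×0.3729² = 3.38 m.

3.38 m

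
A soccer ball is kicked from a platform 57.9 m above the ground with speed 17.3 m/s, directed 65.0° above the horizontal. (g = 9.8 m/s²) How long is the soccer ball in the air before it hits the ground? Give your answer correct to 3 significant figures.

5.39 s

Vertical component: v_y = 17.3 sin 65.0° = 15.68 m/s.
Taking up as positive with launch at y = 57.9 m, landing at y = 0: 0 = 57.9 + 15.68 t − ½(9.8) t².
Solving 4.900 t² − 15.68 t − 57.9 = 0 gives t = [15.68 + √(15.68² + 4·4.900·57.9)] / 9.800 = 5.39 s.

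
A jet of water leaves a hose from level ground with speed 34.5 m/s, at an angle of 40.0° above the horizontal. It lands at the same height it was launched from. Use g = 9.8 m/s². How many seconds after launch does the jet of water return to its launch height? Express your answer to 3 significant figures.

Vertical component: v_y = 34.5 sin 40.0° = 22.18 m/s.
For a projectile landing at launch height, time of flight is t = 2 v_y / g = 2 × 22.18 / 9.8 = 4.53 s.

4.53 s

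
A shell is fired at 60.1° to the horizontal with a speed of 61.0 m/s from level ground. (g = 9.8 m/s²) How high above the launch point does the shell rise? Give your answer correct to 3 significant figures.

Vertical component of launch velocity: v_y = 61.0 sin 60.1° = 52.88 m/s.
At the highest point the vertical velocity is zero, so v_y² = 2 g h_max.
h_max = (52.88)² / (2 × 9.8) = 2796 / 19.60 = 143 m.

143 m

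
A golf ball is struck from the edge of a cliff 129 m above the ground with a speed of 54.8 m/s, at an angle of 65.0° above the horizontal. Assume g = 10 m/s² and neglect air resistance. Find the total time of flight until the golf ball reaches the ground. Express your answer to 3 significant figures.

12.1 s

Vertical component: v_y = 54.8 sin 65.0° = 49.67 m/s.
Taking up as positive with launch at y = 129 m, landing at y = 0: 0 = 129 + 49.67 t − ½(10) t².
Solving 5.000 t² − 49.67 t − 129 = 0 gives t = [49.67 + √(49.67² + 4·5.000·129)] / 10.00 = 12.1 s.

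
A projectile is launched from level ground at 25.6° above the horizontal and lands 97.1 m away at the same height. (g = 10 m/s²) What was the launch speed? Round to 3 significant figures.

On level ground, R = v₀² sin(2θ) / g, so v₀ = √(R g / sin 2θ).
sin(2 × 25.6°) = 0.7793.
v₀ = √(97.1 × 10 / 0.7793) = √1246 = 35.3 m/s.

35.3 m/s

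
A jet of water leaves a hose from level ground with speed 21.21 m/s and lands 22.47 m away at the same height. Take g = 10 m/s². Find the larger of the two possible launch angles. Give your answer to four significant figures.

75.02°

Level-ground range: R = v₀² sin(2θ)/g ⇒ sin 2θ = R g / v₀² = 22.47×10/21.21² = 0.4995.
2θ = arcsin(0.4995) = 29.967° or 180° − 29.967° = 150.033°.
So θ = 14.98° or θ = 75.02°.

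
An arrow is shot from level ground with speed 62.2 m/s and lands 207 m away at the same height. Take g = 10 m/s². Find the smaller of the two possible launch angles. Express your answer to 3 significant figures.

16.2°

Level-ground range: R = v₀² sin(2θ)/g ⇒ sin 2θ = R g / v₀² = 207×10/62.2² = 0.5350.
2θ = arcsin(0.5350) = 32.34° or 180° − 32.34° = 147.66°.
So θ = 16.2° or θ = 73.8°.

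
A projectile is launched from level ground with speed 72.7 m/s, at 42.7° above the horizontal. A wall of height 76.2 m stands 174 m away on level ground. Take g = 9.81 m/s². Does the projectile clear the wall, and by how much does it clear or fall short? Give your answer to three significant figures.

v_x = 72.7 cos 42.7° = 53.43 m/s; v_y0 = 72.7 sin 42.7° = 49.30 m/s.
Time to reach the wall: t = 174 / 53.43 = 3.257 s.
Height at that point: y = 49.30×3.257 − 4.905×3.257² = 108.5 m.
That is 108.5 − 76.2 = 32.3 m above the top of the wall, so the projectile clears it.

Yes — it clears the wall by 32.3 m.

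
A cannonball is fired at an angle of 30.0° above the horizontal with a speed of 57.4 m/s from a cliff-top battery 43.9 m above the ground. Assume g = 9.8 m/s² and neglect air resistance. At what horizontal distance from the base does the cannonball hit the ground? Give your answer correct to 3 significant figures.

354 m

Components: v_x = 57.4 cos 30.0° = 49.71 m/s, v_y = 57.4 sin 30.0° = 28.70 m/s.
Vertical: 0 = 43.9 + 28.70 t − ½(9.8) t² ⇒ 4.900 t² − 28.70 t − 43.9 = 0.
t = [28.70 + √(823.7 + 860.4)] / 9.800 = 7.116 s.
Horizontal: R = v_x · t = 49.71 × 7.116 = 354 m.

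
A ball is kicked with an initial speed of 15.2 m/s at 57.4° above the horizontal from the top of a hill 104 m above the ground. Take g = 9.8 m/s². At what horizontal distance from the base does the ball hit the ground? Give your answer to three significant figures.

Components: v_x = 15.2 cos 57.4° = 8.189 m/s, v_y = 15.2 sin 57.4° = 12.81 m/s.
Vertical: 0 = 104 + 12.81 t − ½(9.8) t² ⇒ 4.900 t² − 12.81 t − 104 = 0.
t = [12.81 + √(164.1 + 2038)] / 9.800 = 6.096 s.
Horizontal: R = v_x · t = 8.189 × 6.096 = 49.9 m.

49.9 m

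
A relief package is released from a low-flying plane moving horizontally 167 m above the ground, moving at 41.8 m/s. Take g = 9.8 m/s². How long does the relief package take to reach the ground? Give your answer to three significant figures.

5.84 s

The horizontal speed doesn't affect the fall. With v_y0 = 0, h = ½ g t².
t = √(2 × 167 / 9.8) = √34.08 = 5.84 s.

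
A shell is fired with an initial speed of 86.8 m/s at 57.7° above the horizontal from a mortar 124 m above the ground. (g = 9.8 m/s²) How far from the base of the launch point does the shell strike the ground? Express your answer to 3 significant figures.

766 m

Components: v_x = 86.8 cos 57.7° = 46.38 m/s, v_y = 86.8 sin 57.7° = 73.37 m/s.
Vertical: 0 = 124 + 73.37 t − ½(9.8) t² ⇒ 4.900 t² − 73.37 t − 124 = 0.
t = [73.37 + √(5383 + 2430)] / 9.800 = 16.51 s.
Horizontal: R = v_x · t = 46.38 × 16.51 = 766 m.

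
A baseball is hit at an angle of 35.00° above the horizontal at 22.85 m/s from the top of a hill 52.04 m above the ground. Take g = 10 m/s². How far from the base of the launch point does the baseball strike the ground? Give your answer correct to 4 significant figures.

Components: v_x = 22.85 cos 35.00° = 18.718 m/s, v_y = 22.85 sin 35.00° = 13.106 m/s.
Vertical: 0 = 52.04 + 13.106 t − ½(10) t² ⇒ 5.000 t² − 13.106 t − 52.04 = 0.
t = [13.106 + √(171.77 + 1040.8)] / 10.00 = 4.7928 s.
Horizontal: R = v_x · t = 18.718 × 4.7928 = 89.71 m.

89.71 m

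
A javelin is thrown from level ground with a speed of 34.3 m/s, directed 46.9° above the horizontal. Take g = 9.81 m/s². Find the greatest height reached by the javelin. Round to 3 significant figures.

32.0 m

Vertical component of launch velocity: v_y = 34.3 sin 46.9° = 25.04 m/s.
At the highest point the vertical velocity is zero, so v_y² = 2 g h_max.
h_max = (25.04)² / (2 × 9.81) = 627.0 / 19.62 = 32.0 m.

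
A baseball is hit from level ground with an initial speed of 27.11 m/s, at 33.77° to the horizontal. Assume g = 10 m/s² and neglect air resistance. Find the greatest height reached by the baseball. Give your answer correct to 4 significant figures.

Vertical component of launch velocity: v_y = 27.11 sin 33.77° = 15.069 m/s.
At the highest point the vertical velocity is zero, so v_y² = 2 g h_max.
h_max = (15.069)² / (2 × 10) = 227.07 / 20.00 = 11.35 m.

11.35 m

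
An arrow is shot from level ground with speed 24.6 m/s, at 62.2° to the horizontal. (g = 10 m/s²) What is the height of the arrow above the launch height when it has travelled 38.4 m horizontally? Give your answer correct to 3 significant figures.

16.8 m

v_x = 24.6 cos 62.2° = 11.47 m/s, v_y0 = 24.6 sin 62.2° = 21.76 m/s.
Time to reach x = 38.4 m: t = x / v_x = 38.4 / 11.47 = 3.348 s.
y = v_y0 t − ½ g t² = 21.76×3.348 − 5.000×3.348² = 16.8 m.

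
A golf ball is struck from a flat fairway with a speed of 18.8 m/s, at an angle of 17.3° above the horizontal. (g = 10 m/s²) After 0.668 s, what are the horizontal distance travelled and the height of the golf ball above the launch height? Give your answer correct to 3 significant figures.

x = 12.0 m, y = 1.50 m

v_x = 18.8 cos 17.3° = 17.95 m/s; v_y0 = 18.8 sin 17.3° = 5.591 m/s.
x = v_x t = 17.95 × 0.668 = 12.0 m.
y = v_y0 t − ½ g t² = 5.591×0.668 − 5.000×0.668² = 1.50 m.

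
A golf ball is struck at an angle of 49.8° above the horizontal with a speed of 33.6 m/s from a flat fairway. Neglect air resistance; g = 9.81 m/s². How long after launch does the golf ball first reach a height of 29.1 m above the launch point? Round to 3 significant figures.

v_y0 = 33.6 sin 49.8° = 25.66 m/s.
Set y = v_y0 t − ½ g t² = 29.1: 4.905 t² − 25.66 t + 29.1 = 0.
t = [25.66 ± √(658.4 − 570.9)] / 9.81 = (25.66 ± 9.354) / 9.81, giving t = 1.66 s or t = 3.57 s.
The golf ball is on the way up at the first time, so t = 1.66 s.

1.66 s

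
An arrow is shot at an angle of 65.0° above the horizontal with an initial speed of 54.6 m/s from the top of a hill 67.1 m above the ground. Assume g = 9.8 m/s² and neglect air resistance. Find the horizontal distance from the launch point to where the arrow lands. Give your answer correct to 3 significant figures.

261 m

Components: v_x = 54.6 cos 65.0° = 23.07 m/s, v_y = 54.6 sin 65.0° = 49.48 m/s.
Vertical: 0 = 67.1 + 49.48 t − ½(9.8) t² ⇒ 4.900 t² − 49.48 t − 67.1 = 0.
t = [49.48 + √(2448 + 1315)] / 9.800 = 11.31 s.
Horizontal: R = v_x · t = 23.07 × 11.31 = 261 m.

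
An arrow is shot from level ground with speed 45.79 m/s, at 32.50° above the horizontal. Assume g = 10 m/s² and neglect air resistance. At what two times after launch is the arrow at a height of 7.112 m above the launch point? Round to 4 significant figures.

0.3084 s and 4.612 s

v_y0 = 45.79 sin 32.50° = 24.603 m/s.
Set y = v_y0 t − ½ g t² = 7.112: 5.000 t² − 24.603 t + 7.112 = 0.
t = [24.603 ± √(605.31 − 142.24)] / 10 = (24.603 ± 21.519) / 10, giving t = 0.3084 s or t = 4.612 s.
So the arrow is at 7.112 m at t = 0.3084 s (rising) and t = 4.612 s (falling).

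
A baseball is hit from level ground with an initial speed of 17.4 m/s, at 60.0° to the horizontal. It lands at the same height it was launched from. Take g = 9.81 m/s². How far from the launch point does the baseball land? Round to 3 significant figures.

Components: v_x = 17.4 cos 60.0° = 8.700 m/s, v_y = 17.4 sin 60.0° = 15.07 m/s.
Time of flight (same landing height): t = 2 v_y / g = 2 × 15.07 / 9.81 = 3.072 s.
Range: R = v_x · t = 8.700 × 3.072 = 26.7 m.

26.7 m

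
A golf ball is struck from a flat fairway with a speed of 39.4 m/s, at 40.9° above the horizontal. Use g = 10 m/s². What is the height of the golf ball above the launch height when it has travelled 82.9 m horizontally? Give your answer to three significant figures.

33.1 m

v_x = 39.4 cos 40.9° = 29.78 m/s, v_y0 = 39.4 sin 40.9° = 25.80 m/s.
Time to reach x = 82.9 m: t = x / v_x = 82.9 / 29.78 = 2.784 s.
y = v_y0 t − ½ g t² = 25.80×2.784 − 5.000×2.784² = 33.1 m.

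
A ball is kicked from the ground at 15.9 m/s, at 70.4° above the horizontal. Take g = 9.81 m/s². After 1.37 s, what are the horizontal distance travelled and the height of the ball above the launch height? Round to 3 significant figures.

v_x = 15.9 cos 70.4° = 5.334 m/s; v_y0 = 15.9 sin 70.4° = 14.98 m/s.
x = v_x t = 5.334 × 1.37 = 7.31 m.
y = v_y0 t − ½ g t² = 14.98×1.37 − 4.905×1.37² = 11.3 m.

x = 7.31 m, y = 11.3 m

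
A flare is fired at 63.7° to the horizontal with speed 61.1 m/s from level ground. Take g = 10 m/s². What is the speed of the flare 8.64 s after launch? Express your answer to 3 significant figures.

v_x = 61.1 cos 63.7° = 27.07 m/s (constant).
v_y(t) = 61.1 sin 63.7° − g t = 54.78 − 10 × 8.64 = -31.62 m/s.
Speed = √(v_x² + v_y²) = √(732.8 + 999.8) = 41.6 m/s.

41.6 m/s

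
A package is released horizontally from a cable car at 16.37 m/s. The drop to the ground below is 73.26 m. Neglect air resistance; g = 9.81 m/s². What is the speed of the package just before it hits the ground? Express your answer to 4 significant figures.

41.30 m/s

Fall time: t = √(2 × 73.26 / 9.81) = 3.8647 s.
At impact: v_x = 16.37 m/s (unchanged), v_y = g t = 9.81 × 3.8647 = 37.913 m/s.
Speed = √(v_x² + v_y²) = √(267.98 + 1437.4) = 41.30 m/s.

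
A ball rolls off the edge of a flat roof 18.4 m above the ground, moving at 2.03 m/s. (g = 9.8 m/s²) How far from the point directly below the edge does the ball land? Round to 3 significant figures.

Initial vertical velocity is zero, so the fall time comes from h = ½ g t²: t = √(2 × 18.4 / 9.8) = 1.938 s.
Horizontal motion is uniform at 2.03 m/s, so x = 2.03 × 1.938 = 3.93 m.

3.93 m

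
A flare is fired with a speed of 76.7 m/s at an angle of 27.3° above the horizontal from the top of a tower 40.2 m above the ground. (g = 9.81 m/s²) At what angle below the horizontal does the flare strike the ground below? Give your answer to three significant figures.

v_x = 76.7 cos 27.3° = 68.16 m/s.
At impact |v_y| = √(v_y0² + 2 g h) = √(35.18² + 2×9.81×40.2) = 45.02 m/s.
Angle below horizontal = arctan(|v_y| / v_x) = arctan(45.02 / 68.16) = 33.4°.

33.4°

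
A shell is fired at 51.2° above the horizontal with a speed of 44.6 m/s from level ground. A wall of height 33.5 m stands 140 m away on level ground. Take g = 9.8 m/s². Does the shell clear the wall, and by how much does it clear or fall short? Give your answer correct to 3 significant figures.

v_x = 44.6 cos 51.2° = 27.95 m/s; v_y0 = 44.6 sin 51.2° = 34.76 m/s.
Time to reach the wall: t = 140 / 27.95 = 5.009 s.
Height at that point: y = 34.76×5.009 − 4.900×5.009² = 51.17 m.
That is 51.17 − 33.5 = 17.7 m above the top of the wall, so the shell clears it.

Yes — it clears the wall by 17.7 m.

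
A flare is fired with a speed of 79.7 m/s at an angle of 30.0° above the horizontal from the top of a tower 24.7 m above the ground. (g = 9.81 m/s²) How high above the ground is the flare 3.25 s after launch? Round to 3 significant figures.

102 m

v_y0 = 79.7 sin 30.0° = 39.85 m/s.
y(t) = 24.7 + v_y0 t − ½ g t² = 24.7 + 39.85×3.25 − ½×9.81×3.25² = 102 m.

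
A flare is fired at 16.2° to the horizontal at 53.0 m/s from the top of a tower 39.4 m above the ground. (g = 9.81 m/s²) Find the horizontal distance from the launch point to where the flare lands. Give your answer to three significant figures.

Components: v_x = 53.0 cos 16.2° = 50.90 m/s, v_y = 53.0 sin 16.2° = 14.79 m/s.
Vertical: 0 = 39.4 + 14.79 t − ½(9.81) t² ⇒ 4.905 t² − 14.79 t − 39.4 = 0.
t = [14.79 + √(218.7 + 773.0)] / 9.810 = 4.718 s.
Horizontal: R = v_x · t = 50.90 × 4.718 = 240 m.

240 m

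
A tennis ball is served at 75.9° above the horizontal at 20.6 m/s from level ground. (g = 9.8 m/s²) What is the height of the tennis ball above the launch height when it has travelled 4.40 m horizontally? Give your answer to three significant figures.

v_x = 20.6 cos 75.9° = 5.018 m/s, v_y0 = 20.6 sin 75.9° = 19.98 m/s.
Time to reach x = 4.40 m: t = x / v_x = 4.40 / 5.018 = 0.8768 s.
y = v_y0 t − ½ g t² = 19.98×0.8768 − 4.900×0.8768² = 13.8 m.

13.8 m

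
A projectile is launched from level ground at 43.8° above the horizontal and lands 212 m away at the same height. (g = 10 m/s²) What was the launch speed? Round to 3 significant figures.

46.1 m/s

On level ground, R = v₀² sin(2θ) / g, so v₀ = √(R g / sin 2θ).
sin(2 × 43.8°) = 0.9991.
v₀ = √(212 × 10 / 0.9991) = √2122 = 46.1 m/s.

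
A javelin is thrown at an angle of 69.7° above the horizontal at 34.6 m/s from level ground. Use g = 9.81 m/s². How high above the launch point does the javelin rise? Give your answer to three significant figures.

Vertical component of launch velocity: v_y = 34.6 sin 69.7° = 32.45 m/s.
At the highest point the vertical velocity is zero, so v_y² = 2 g h_max.
h_max = (32.45)² / (2 × 9.81) = 1053 / 19.62 = 53.7 m.

53.7 m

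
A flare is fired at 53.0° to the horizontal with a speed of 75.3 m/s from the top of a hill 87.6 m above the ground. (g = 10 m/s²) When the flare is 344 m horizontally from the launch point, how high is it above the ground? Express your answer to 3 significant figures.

v_x = 75.3 cos 53.0° = 45.32 m/s, v_y0 = 75.3 sin 53.0° = 60.14 m/s.
Time to reach x = 344 m: t = x / v_x = 344 / 45.32 = 7.590 s.
y = 87.6 + v_y0 t − ½ g t² = 87.6 + 60.14×7.590 − 5.000×7.590² = 256 m.

256 m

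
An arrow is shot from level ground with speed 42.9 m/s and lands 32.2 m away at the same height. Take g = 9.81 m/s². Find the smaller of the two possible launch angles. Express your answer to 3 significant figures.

Level-ground range: R = v₀² sin(2θ)/g ⇒ sin 2θ = R g / v₀² = 32.2×9.81/42.9² = 0.1716.
2θ = arcsin(0.1716) = 9.881° or 180° − 9.881° = 170.119°.
So θ = 4.94° or θ = 85.1°.

4.94°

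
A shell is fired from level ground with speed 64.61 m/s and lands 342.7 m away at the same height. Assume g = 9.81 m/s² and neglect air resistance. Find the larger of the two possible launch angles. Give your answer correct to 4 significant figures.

Level-ground range: R = v₀² sin(2θ)/g ⇒ sin 2θ = R g / v₀² = 342.7×9.81/64.61² = 0.8053.
2θ = arcsin(0.8053) = 53.639° or 180° − 53.639° = 126.361°.
So θ = 26.82° or θ = 63.18°.

63.18°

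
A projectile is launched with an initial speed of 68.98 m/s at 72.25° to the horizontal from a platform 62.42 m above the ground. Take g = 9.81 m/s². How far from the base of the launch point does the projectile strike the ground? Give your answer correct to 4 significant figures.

300.4 m

Components: v_x = 68.98 cos 72.25° = 21.030 m/s, v_y = 68.98 sin 72.25° = 65.696 m/s.
Vertical: 0 = 62.42 + 65.696 t − ½(9.81) t² ⇒ 4.905 t² − 65.696 t − 62.42 = 0.
t = [65.696 + √(4316.0 + 1224.7)] / 9.810 = 14.285 s.
Horizontal: R = v_x · t = 21.030 × 14.285 = 300.4 m.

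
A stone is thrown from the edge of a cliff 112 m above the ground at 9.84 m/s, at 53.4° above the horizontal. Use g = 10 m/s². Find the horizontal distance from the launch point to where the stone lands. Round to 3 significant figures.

Components: v_x = 9.84 cos 53.4° = 5.867 m/s, v_y = 9.84 sin 53.4° = 7.900 m/s.
Vertical: 0 = 112 + 7.900 t − ½(10) t² ⇒ 5.000 t² − 7.900 t − 112 = 0.
t = [7.900 + √(62.41 + 2240)] / 10.00 = 5.588 s.
Horizontal: R = v_x · t = 5.867 × 5.588 = 32.8 m.

32.8 m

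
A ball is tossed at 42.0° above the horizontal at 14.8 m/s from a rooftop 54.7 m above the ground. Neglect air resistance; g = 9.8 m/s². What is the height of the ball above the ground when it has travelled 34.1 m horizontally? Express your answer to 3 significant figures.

38.3 m

v_x = 14.8 cos 42.0° = 11.00 m/s, v_y0 = 14.8 sin 42.0° = 9.903 m/s.
Time to reach x = 34.1 m: t = x / v_x = 34.1 / 11.00 = 3.100 s.
y = 54.7 + v_y0 t − ½ g t² = 54.7 + 9.903×3.100 − 4.900×3.100² = 38.3 m.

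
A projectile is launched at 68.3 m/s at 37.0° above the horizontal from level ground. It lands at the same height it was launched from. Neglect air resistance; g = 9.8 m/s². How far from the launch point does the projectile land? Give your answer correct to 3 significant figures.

For level ground, R = v₀² sin(2θ) / g.
sin(2 × 37.0°) = sin 74.00° = 0.9613.
R = (68.3)² × 0.9613 / 9.8 = 458 m.

458 m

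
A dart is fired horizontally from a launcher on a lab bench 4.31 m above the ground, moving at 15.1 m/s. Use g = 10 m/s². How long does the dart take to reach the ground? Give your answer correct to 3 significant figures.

0.928 s

The horizontal speed doesn't affect the fall. With v_y0 = 0, h = ½ g t².
t = √(2 × 4.31 / 10) = √0.8620 = 0.928 s.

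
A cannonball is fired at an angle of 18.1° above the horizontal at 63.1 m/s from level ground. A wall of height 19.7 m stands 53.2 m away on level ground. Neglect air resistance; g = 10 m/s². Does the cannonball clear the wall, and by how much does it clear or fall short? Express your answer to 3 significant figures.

v_x = 63.1 cos 18.1° = 59.98 m/s; v_y0 = 63.1 sin 18.1° = 19.60 m/s.
Time to reach the wall: t = 53.2 / 59.98 = 0.8870 s.
Height at that point: y = 19.60×0.8870 − 5.000×0.8870² = 13.45 m.
That is 19.7 − 13.45 = 6.25 m below the top of the wall, so the cannonball does not clear it.

No — it falls 6.25 m short of clearing the wall.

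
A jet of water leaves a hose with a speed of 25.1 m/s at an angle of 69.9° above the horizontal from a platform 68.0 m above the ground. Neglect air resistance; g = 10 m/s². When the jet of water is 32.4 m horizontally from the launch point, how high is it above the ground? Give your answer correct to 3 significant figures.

v_x = 25.1 cos 69.9° = 8.626 m/s, v_y0 = 25.1 sin 69.9° = 23.57 m/s.
Time to reach x = 32.4 m: t = x / v_x = 32.4 / 8.626 = 3.756 s.
y = 68.0 + v_y0 t − ½ g t² = 68.0 + 23.57×3.756 − 5.000×3.756² = 86.0 m.

86.0 m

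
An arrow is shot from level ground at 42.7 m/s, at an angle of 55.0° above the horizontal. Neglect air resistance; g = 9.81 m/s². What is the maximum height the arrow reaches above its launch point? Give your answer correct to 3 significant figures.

62.4 m

Vertical component of launch velocity: v_y = 42.7 sin 55.0° = 34.98 m/s.
At the highest point the vertical velocity is zero, so v_y² = 2 g h_max.
h_max = (34.98)² / (2 × 9.81) = 1224 / 19.62 = 62.4 m.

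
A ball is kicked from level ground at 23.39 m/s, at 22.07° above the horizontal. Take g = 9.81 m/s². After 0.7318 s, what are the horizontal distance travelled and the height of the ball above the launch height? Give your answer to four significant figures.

x = 15.86 m, y = 3.805 m

v_x = 23.39 cos 22.07° = 21.676 m/s; v_y0 = 23.39 sin 22.07° = 8.7885 m/s.
x = v_x t = 21.676 × 0.7318 = 15.86 m.
y = v_y0 t − ½ g t² = 8.7885×0.7318 − 4.905×0.7318² = 3.805 m.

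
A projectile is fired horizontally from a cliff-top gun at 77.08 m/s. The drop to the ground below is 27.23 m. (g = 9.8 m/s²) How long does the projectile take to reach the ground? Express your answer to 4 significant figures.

The horizontal speed doesn't affect the fall. With v_y0 = 0, h = ½ g t².
t = √(2 × 27.23 / 9.8) = √5.5571 = 2.357 s.

2.357 s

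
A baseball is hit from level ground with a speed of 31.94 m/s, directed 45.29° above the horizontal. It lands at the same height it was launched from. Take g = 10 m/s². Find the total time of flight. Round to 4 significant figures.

4.540 s

Vertical component: v_y = 31.94 sin 45.29° = 22.699 m/s.
For a projectile landing at launch height, time of flight is t = 2 v_y / g = 2 × 22.699 / 10 = 4.540 s.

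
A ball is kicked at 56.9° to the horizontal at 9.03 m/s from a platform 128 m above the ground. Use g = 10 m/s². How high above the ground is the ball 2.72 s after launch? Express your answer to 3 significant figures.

112 m

v_y0 = 9.03 sin 56.9° = 7.565 m/s.
y(t) = 128 + v_y0 t − ½ g t² = 128 + 7.565×2.72 − ½×10×2.72² = 112 m.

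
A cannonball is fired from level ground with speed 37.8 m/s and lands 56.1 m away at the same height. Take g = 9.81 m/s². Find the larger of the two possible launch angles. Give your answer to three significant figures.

Level-ground range: R = v₀² sin(2θ)/g ⇒ sin 2θ = R g / v₀² = 56.1×9.81/37.8² = 0.3852.
2θ = arcsin(0.3852) = 22.66° or 180° − 22.66° = 157.34°.
So θ = 11.3° or θ = 78.7°.

78.7°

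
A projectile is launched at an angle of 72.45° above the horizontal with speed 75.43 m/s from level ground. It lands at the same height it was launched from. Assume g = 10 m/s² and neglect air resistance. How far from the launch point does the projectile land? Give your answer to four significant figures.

327.2 m

For level ground, R = v₀² sin(2θ) / g.
sin(2 × 72.45°) = sin 144.90° = 0.5750.
R = (75.43)² × 0.5750 / 10 = 327.2 m.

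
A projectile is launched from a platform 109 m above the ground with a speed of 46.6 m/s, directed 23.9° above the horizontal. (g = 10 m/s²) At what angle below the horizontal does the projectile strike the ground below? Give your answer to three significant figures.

49.8°

v_x = 46.6 cos 23.9° = 42.60 m/s.
At impact |v_y| = √(v_y0² + 2 g h) = √(18.88² + 2×10×109) = 50.36 m/s.
Angle below horizontal = arctan(|v_y| / v_x) = arctan(50.36 / 42.60) = 49.8°.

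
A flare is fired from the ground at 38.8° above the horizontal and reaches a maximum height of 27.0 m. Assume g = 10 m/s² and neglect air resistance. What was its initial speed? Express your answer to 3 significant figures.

At maximum height v_y = 0, so (v₀ sin θ)² = 2 g H.
v₀ sin 38.8° = √(2 × 10 × 27.0) = 23.24 m/s.
v₀ = 23.24 / sin 38.8° = 23.24 / 0.6266 = 37.1 m/s.

37.1 m/s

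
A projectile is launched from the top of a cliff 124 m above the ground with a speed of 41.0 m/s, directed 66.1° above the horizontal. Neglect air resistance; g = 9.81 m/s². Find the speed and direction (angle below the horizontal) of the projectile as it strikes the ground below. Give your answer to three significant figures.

64.1 m/s at 75.0° below the horizontal

v_x = 41.0 cos 66.1° = 16.61 m/s (constant).
|v_y| at impact = √((37.48)² + 2×9.81×124) = 61.95 m/s.
Speed = √(16.61² + 61.95²) = 64.1 m/s; angle = arctan(61.95/16.61) = 75.0° below horizontal.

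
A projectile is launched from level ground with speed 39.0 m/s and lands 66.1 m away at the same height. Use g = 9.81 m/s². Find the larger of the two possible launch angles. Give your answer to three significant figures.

Level-ground range: R = v₀² sin(2θ)/g ⇒ sin 2θ = R g / v₀² = 66.1×9.81/39.0² = 0.4263.
2θ = arcsin(0.4263) = 25.23° or 180° − 25.23° = 154.77°.
So θ = 12.6° or θ = 77.4°.

77.4°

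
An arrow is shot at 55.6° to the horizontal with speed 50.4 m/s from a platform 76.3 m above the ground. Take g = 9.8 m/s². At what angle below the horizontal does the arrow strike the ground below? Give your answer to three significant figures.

v_x = 50.4 cos 55.6° = 28.47 m/s.
At impact |v_y| = √(v_y0² + 2 g h) = √(41.59² + 2×9.8×76.3) = 56.79 m/s.
Angle below horizontal = arctan(|v_y| / v_x) = arctan(56.79 / 28.47) = 63.4°.

63.4°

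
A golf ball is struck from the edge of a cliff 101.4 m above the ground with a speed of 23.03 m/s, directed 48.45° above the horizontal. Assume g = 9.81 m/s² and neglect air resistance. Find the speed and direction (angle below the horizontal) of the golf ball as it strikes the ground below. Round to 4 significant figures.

50.20 m/s at 72.28° below the horizontal

v_x = 23.03 cos 48.45° = 15.275 m/s (constant).
|v_y| at impact = √((17.235)² + 2×9.81×101.4) = 47.817 m/s.
Speed = √(15.275² + 47.817²) = 50.20 m/s; angle = arctan(47.817/15.275) = 72.28° below horizontal.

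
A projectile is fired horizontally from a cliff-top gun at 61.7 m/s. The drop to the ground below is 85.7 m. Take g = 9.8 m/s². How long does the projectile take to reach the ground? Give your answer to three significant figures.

The horizontal speed doesn't affect the fall. With v_y0 = 0, h = ½ g t².
t = √(2 × 85.7 / 9.8) = √17.49 = 4.18 s.

4.18 s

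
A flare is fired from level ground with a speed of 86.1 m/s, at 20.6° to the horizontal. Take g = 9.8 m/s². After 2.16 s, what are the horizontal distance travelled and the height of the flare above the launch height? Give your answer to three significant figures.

v_x = 86.1 cos 20.6° = 80.59 m/s; v_y0 = 86.1 sin 20.6° = 30.29 m/s.
x = v_x t = 80.59 × 2.16 = 174 m.
y = v_y0 t − ½ g t² = 30.29×2.16 − 4.900×2.16² = 42.6 m.

x = 174 m, y = 42.6 m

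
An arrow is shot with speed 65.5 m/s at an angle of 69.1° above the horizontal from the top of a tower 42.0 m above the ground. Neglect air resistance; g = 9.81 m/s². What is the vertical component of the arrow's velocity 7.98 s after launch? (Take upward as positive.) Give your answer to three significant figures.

-17.1 m/s

Initial vertical component: v_y0 = 65.5 sin 69.1° = 61.19 m/s.
v_y(t) = v_y0 − g t = 61.19 − 9.81 × 7.98 = -17.1 m/s.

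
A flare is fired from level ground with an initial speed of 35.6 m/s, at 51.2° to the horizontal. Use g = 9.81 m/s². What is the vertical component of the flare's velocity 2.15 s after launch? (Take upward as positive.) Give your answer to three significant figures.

6.65 m/s

Initial vertical component: v_y0 = 35.6 sin 51.2° = 27.74 m/s.
v_y(t) = v_y0 − g t = 27.74 − 9.81 × 2.15 = 6.65 m/s.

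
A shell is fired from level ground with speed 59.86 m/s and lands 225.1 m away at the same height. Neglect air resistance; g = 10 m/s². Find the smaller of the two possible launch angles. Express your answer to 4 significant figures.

19.46°

Level-ground range: R = v₀² sin(2θ)/g ⇒ sin 2θ = R g / v₀² = 225.1×10/59.86² = 0.6282.
2θ = arcsin(0.6282) = 38.917° or 180° − 38.917° = 141.083°.
So θ = 19.46° or θ = 70.54°.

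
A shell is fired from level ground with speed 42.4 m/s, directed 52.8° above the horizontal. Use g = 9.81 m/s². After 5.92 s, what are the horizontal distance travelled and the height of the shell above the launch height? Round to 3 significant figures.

v_x = 42.4 cos 52.8° = 25.64 m/s; v_y0 = 42.4 sin 52.8° = 33.77 m/s.
x = v_x t = 25.64 × 5.92 = 152 m.
y = v_y0 t − ½ g t² = 33.77×5.92 − 4.905×5.92² = 28.0 m.

x = 152 m, y = 28.0 m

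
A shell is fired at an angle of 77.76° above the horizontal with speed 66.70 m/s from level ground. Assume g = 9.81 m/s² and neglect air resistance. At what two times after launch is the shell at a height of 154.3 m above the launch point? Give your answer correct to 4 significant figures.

v_y0 = 66.70 sin 77.76° = 65.184 m/s.
Set y = v_y0 t − ½ g t² = 154.3: 4.905 t² − 65.184 t + 154.3 = 0.
t = [65.184 ± √(4249.0 − 3027.4)] / 9.81 = (65.184 ± 34.951) / 9.81, giving t = 3.082 s or t = 10.21 s.
So the shell is at 154.3 m at t = 3.082 s (rising) and t = 10.21 s (falling).

3.082 s and 10.21 s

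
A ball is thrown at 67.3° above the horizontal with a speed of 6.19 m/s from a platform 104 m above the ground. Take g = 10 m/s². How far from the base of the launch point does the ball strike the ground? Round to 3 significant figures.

12.3 m

Components: v_x = 6.19 cos 67.3° = 2.389 m/s, v_y = 6.19 sin 67.3° = 5.711 m/s.
Vertical: 0 = 104 + 5.711 t − ½(10) t² ⇒ 5.000 t² − 5.711 t − 104 = 0.
t = [5.711 + √(32.62 + 2080)] / 10.00 = 5.167 s.
Horizontal: R = v_x · t = 2.389 × 5.167 = 12.3 m.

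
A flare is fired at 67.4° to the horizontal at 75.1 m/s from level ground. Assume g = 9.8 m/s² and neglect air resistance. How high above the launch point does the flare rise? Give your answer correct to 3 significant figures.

245 m

Vertical component of launch velocity: v_y = 75.1 sin 67.4° = 69.33 m/s.
At the highest point the vertical velocity is zero, so v_y² = 2 g h_max.
h_max = (69.33)² / (2 × 9.8) = 4807 / 19.60 = 245 m.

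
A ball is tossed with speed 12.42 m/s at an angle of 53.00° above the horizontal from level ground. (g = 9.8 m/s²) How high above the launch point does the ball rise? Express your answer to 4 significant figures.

5.020 m

Vertical component of launch velocity: v_y = 12.42 sin 53.00° = 9.9191 m/s.
At the highest point the vertical velocity is zero, so v_y² = 2 g h_max.
h_max = (9.9191)² / (2 × 9.8) = 98.389 / 19.60 = 5.020 m.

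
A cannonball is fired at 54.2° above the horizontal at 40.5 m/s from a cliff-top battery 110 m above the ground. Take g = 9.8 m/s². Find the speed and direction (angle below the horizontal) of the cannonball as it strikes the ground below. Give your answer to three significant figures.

61.6 m/s at 67.4° below the horizontal

v_x = 40.5 cos 54.2° = 23.69 m/s (constant).
|v_y| at impact = √((32.85)² + 2×9.8×110) = 56.88 m/s.
Speed = √(23.69² + 56.88²) = 61.6 m/s; angle = arctan(56.88/23.69) = 67.4° below horizontal.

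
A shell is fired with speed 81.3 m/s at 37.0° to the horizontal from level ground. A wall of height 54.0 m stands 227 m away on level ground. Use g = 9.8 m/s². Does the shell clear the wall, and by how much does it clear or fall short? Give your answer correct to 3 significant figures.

Yes — it clears the wall by 57.2 m.

v_x = 81.3 cos 37.0° = 64.93 m/s; v_y0 = 81.3 sin 37.0° = 48.93 m/s.
Time to reach the wall: t = 227 / 64.93 = 3.496 s.
Height at that point: y = 48.93×3.496 − 4.900×3.496² = 111.2 m.
That is 111.2 − 54.0 = 57.2 m above the top of the wall, so the shell clears it.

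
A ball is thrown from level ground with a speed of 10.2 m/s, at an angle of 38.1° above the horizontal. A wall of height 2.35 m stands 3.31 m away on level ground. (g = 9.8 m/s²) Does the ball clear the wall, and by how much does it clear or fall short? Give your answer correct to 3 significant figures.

v_x = 10.2 cos 38.1° = 8.027 m/s; v_y0 = 10.2 sin 38.1° = 6.294 m/s.
Time to reach the wall: t = 3.31 / 8.027 = 0.4124 s.
Height at that point: y = 6.294×0.4124 − 4.900×0.4124² = 1.762 m.
That is 2.35 − 1.762 = 0.588 m below the top of the wall, so the ball does not clear it.

No — it falls 0.588 m short of clearing the wall.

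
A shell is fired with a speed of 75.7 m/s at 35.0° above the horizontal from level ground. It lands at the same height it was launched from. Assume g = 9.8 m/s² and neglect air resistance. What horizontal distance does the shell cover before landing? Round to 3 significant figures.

549 m

For level ground, R = v₀² sin(2θ) / g.
sin(2 × 35.0°) = sin 70.00° = 0.9397.
R = (75.7)² × 0.9397 / 9.8 = 549 m.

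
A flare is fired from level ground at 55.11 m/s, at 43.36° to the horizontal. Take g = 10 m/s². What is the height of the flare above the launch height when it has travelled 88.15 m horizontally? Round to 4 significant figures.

59.04 m

v_x = 55.11 cos 43.36° = 40.068 m/s, v_y0 = 55.11 sin 43.36° = 37.837 m/s.
Time to reach x = 88.15 m: t = x / v_x = 88.15 / 40.068 = 2.2000 s.
y = v_y0 t − ½ g t² = 37.837×2.2000 − 5.000×2.2000² = 59.04 m.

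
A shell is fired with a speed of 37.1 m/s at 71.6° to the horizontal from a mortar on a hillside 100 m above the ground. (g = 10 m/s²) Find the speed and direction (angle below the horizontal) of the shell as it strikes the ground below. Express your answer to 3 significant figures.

58.1 m/s at 78.4° below the horizontal

v_x = 37.1 cos 71.6° = 11.71 m/s (constant).
|v_y| at impact = √((35.20)² + 2×10×100) = 56.91 m/s.
Speed = √(11.71² + 56.91²) = 58.1 m/s; angle = arctan(56.91/11.71) = 78.4° below horizontal.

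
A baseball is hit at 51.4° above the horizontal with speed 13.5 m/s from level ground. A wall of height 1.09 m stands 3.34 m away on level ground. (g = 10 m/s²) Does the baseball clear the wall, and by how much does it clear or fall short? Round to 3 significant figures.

v_x = 13.5 cos 51.4° = 8.422 m/s; v_y0 = 13.5 sin 51.4° = 10.55 m/s.
Time to reach the wall: t = 3.34 / 8.422 = 0.3966 s.
Height at that point: y = 10.55×0.3966 − 5.000×0.3966² = 3.398 m.
That is 3.398 − 1.09 = 2.31 m above the top of the wall, so the baseball clears it.

Yes — it clears the wall by 2.31 m.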